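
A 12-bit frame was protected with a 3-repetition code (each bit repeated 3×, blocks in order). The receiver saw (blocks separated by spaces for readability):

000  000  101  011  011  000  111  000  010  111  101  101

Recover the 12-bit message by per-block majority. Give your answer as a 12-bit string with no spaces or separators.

001110100111

Block 1 (000): 0 ones → 0
Block 2 (000): 0 ones → 0
Block 3 (101): 2 ones → 1
Block 4 (011): 2 ones → 1
Block 5 (011): 2 ones → 1
Block 6 (000): 0 ones → 0
Block 7 (111): 3 ones → 1
Block 8 (000): 0 ones → 0
Block 9 (010): 1 one → 0
Block 10 (111): 3 ones → 1
Block 11 (101): 2 ones → 1
Block 12 (101): 2 ones → 1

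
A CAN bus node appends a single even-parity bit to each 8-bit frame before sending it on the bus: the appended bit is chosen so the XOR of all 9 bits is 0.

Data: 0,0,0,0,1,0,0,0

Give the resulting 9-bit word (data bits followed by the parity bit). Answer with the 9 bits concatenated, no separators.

XOR of the 8 data bits: 0⊕0⊕0⊕0⊕1⊕0⊕0⊕0 = 1
Parity bit = 1 (so all 9 bits XOR to 0).

000010001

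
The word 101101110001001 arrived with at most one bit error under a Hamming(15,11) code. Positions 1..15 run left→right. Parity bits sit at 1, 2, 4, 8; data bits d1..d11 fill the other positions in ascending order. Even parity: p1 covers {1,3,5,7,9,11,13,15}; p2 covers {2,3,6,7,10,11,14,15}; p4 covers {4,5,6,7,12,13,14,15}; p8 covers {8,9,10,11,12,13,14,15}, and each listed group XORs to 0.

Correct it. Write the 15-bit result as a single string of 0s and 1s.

101101110000001

s1 (pos 1,3,5,7,9,11,13,15): 1⊕1⊕0⊕1⊕0⊕0⊕0⊕1 = 0
s2 (pos 2,3,6,7,10,11,14,15): 0⊕1⊕1⊕1⊕0⊕0⊕0⊕1 = 0
s4 (pos 4,5,6,7,12,13,14,15): 1⊕0⊕1⊕1⊕1⊕0⊕0⊕1 = 1
s8 (pos 8,9,10,11,12,13,14,15): 1⊕0⊕0⊕0⊕1⊕0⊕0⊕1 = 1
Syndrome s8…s1 = 1100 → error at position 12.
Flip position 12: 101101110001001 → 101101110000001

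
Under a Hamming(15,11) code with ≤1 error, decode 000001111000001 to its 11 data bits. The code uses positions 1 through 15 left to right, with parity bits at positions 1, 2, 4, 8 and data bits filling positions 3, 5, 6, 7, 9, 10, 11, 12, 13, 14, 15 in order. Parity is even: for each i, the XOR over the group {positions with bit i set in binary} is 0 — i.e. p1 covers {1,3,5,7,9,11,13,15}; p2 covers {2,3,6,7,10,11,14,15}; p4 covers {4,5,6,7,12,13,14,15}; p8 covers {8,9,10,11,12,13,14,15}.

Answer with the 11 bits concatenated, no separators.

s1 (pos 1,3,5,7,9,11,13,15): 0⊕0⊕0⊕1⊕1⊕0⊕0⊕1 = 1
s2 (pos 2,3,6,7,10,11,14,15): 0⊕0⊕1⊕1⊕0⊕0⊕0⊕1 = 1
s4 (pos 4,5,6,7,12,13,14,15): 0⊕0⊕1⊕1⊕0⊕0⊕0⊕1 = 1
s8 (pos 8,9,10,11,12,13,14,15): 1⊕1⊕0⊕0⊕0⊕0⊕0⊕1 = 1
Syndrome s8…s1 = 1111 → error at position 15.
Flip position 15: 000001111000001 → 000001111000000
Read data bits from positions 3,5,6,7,9,10,11,12,13,14,15: 00111000000

00111000000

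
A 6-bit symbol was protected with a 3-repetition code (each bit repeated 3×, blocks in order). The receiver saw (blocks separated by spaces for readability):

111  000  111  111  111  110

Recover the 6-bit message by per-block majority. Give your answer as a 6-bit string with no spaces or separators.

101111

Block 1 (111): 3 ones → 1
Block 2 (000): 0 ones → 0
Block 3 (111): 3 ones → 1
Block 4 (111): 3 ones → 1
Block 5 (111): 3 ones → 1
Block 6 (110): 2 ones → 1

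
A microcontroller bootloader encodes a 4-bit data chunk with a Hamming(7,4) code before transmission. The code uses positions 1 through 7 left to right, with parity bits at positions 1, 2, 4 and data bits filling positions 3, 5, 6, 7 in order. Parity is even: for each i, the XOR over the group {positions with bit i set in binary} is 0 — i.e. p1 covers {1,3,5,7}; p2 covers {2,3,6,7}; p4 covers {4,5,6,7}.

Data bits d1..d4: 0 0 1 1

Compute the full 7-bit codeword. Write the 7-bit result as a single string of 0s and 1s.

Place data at non-parity positions: p1 p2 0 p4 0 1 1
p1 (pos 1,3,5,7): XOR of data positions = 0⊕0⊕1 = 1
p2 (pos 2,3,6,7): XOR of data positions = 0⊕1⊕1 = 0
p4 (pos 4,5,6,7): XOR of data positions = 0⊕1⊕1 = 0
Codeword: 1000011

1000011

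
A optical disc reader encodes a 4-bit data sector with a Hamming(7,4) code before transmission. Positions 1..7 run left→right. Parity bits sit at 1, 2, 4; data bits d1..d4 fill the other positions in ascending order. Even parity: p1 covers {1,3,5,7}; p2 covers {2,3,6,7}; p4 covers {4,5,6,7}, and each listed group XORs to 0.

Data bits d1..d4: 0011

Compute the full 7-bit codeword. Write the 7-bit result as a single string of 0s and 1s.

Place data at non-parity positions: p1 p2 0 p4 0 1 1
p1 (pos 1,3,5,7): XOR of data positions = 0⊕0⊕1 = 1
p2 (pos 2,3,6,7): XOR of data positions = 0⊕1⊕1 = 0
p4 (pos 4,5,6,7): XOR of data positions = 0⊕1⊕1 = 0
Codeword: 1000011

1000011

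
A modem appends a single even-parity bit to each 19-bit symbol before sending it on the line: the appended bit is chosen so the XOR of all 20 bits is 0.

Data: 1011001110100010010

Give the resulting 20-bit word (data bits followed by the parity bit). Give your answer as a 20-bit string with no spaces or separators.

XOR of the 19 data bits: 1⊕0⊕1⊕1⊕0⊕0⊕1⊕1⊕1⊕0⊕1⊕0⊕0⊕0⊕1⊕0⊕0⊕1⊕0 = 1
Parity bit = 1 (so all 20 bits XOR to 0).

10110011101000100101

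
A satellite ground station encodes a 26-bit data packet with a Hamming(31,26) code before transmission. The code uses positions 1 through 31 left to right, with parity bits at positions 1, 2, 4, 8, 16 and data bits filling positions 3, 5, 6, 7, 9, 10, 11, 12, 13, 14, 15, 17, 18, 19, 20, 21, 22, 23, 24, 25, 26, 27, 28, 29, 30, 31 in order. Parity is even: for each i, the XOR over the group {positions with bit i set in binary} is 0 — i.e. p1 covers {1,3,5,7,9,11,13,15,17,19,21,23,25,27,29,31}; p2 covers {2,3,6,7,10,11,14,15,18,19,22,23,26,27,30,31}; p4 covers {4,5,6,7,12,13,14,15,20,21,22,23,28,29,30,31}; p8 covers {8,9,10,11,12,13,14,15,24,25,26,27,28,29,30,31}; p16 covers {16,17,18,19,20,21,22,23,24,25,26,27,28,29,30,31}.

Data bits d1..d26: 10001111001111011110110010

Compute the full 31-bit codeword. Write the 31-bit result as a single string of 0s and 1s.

1110000111110010111011110110010

Place data at non-parity positions: p1 p2 1 p4 0 0 0 p8 1 1 1 1 0 0 1 p16 1 1 1 0 1 1 1 1 0 1 1 0 0 1 0
p1 (pos 1,3,5,7,9,11,13,15,17,19,21,23,25,27,29,31): XOR of data positions = 1⊕0⊕0⊕1⊕1⊕0⊕1⊕1⊕1⊕1⊕1⊕0⊕1⊕0⊕0 = 1
p2 (pos 2,3,6,7,10,11,14,15,18,19,22,23,26,27,30,31): XOR of data positions = 1⊕0⊕0⊕1⊕1⊕0⊕1⊕1⊕1⊕1⊕1⊕1⊕1⊕1⊕0 = 1
p4 (pos 4,5,6,7,12,13,14,15,20,21,22,23,28,29,30,31): XOR of data positions = 0⊕0⊕0⊕1⊕0⊕0⊕1⊕0⊕1⊕1⊕1⊕0⊕0⊕1⊕0 = 0
p8 (pos 8,9,10,11,12,13,14,15,24,25,26,27,28,29,30,31): XOR of data positions = 1⊕1⊕1⊕1⊕0⊕0⊕1⊕1⊕0⊕1⊕1⊕0⊕0⊕1⊕0 = 1
p16 (pos 16,17,18,19,20,21,22,23,24,25,26,27,28,29,30,31): XOR of data positions = 1⊕1⊕1⊕0⊕1⊕1⊕1⊕1⊕0⊕1⊕1⊕0⊕0⊕1⊕0 = 0
Codeword: 1110000111110010111011110110010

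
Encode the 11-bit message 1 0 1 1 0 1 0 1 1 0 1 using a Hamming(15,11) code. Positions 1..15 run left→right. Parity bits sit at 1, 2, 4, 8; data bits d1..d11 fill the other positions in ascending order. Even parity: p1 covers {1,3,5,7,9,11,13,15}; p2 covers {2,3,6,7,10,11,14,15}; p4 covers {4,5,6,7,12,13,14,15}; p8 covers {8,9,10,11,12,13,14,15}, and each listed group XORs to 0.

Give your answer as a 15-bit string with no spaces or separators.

Place data at non-parity positions: p1 p2 1 p4 0 1 1 p8 0 1 0 1 1 0 1
p1 (pos 1,3,5,7,9,11,13,15): XOR of data positions = 1⊕0⊕1⊕0⊕0⊕1⊕1 = 0
p2 (pos 2,3,6,7,10,11,14,15): XOR of data positions = 1⊕1⊕1⊕1⊕0⊕0⊕1 = 1
p4 (pos 4,5,6,7,12,13,14,15): XOR of data positions = 0⊕1⊕1⊕1⊕1⊕0⊕1 = 1
p8 (pos 8,9,10,11,12,13,14,15): XOR of data positions = 0⊕1⊕0⊕1⊕1⊕0⊕1 = 0
Codeword: 011101100101101

011101100101101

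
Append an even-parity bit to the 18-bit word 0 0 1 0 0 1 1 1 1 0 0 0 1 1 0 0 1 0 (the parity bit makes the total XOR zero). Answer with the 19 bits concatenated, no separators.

0010011110001100100

XOR of the 18 data bits: 0⊕0⊕1⊕0⊕0⊕1⊕1⊕1⊕1⊕0⊕0⊕0⊕1⊕1⊕0⊕0⊕1⊕0 = 0
Parity bit = 0 (so all 19 bits XOR to 0).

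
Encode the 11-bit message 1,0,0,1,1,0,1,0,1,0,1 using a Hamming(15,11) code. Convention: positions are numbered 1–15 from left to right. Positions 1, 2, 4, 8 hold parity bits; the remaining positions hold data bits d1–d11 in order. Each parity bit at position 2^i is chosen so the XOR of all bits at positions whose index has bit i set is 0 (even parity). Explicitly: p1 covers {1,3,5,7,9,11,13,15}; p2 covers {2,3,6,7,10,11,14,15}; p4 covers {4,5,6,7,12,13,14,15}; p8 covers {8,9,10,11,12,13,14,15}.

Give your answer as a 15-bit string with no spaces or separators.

Place data at non-parity positions: p1 p2 1 p4 0 0 1 p8 1 0 1 0 1 0 1
p1 (pos 1,3,5,7,9,11,13,15): XOR of data positions = 1⊕0⊕1⊕1⊕1⊕1⊕1 = 0
p2 (pos 2,3,6,7,10,11,14,15): XOR of data positions = 1⊕0⊕1⊕0⊕1⊕0⊕1 = 0
p4 (pos 4,5,6,7,12,13,14,15): XOR of data positions = 0⊕0⊕1⊕0⊕1⊕0⊕1 = 1
p8 (pos 8,9,10,11,12,13,14,15): XOR of data positions = 1⊕0⊕1⊕0⊕1⊕0⊕1 = 0
Codeword: 001100101010101

001100101010101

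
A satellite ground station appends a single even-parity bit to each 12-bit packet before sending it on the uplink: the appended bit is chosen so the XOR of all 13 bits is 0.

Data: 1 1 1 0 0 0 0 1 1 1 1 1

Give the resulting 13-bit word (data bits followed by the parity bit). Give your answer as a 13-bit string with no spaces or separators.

1110000111110

XOR of the 12 data bits: 1⊕1⊕1⊕0⊕0⊕0⊕0⊕1⊕1⊕1⊕1⊕1 = 0
Parity bit = 0 (so all 13 bits XOR to 0).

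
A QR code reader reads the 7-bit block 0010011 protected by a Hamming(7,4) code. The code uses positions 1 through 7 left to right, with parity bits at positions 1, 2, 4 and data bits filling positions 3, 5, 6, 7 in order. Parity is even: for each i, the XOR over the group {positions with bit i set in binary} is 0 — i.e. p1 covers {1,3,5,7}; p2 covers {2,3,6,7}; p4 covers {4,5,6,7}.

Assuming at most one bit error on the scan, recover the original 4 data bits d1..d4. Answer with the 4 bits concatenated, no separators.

s1 (pos 1,3,5,7): 0⊕1⊕0⊕1 = 0
s2 (pos 2,3,6,7): 0⊕1⊕1⊕1 = 1
s4 (pos 4,5,6,7): 0⊕0⊕1⊕1 = 0
Syndrome s4…s1 = 010 → error at position 2.
Flip position 2: 0010011 → 0110011
Read data bits from positions 3,5,6,7: 1011

1011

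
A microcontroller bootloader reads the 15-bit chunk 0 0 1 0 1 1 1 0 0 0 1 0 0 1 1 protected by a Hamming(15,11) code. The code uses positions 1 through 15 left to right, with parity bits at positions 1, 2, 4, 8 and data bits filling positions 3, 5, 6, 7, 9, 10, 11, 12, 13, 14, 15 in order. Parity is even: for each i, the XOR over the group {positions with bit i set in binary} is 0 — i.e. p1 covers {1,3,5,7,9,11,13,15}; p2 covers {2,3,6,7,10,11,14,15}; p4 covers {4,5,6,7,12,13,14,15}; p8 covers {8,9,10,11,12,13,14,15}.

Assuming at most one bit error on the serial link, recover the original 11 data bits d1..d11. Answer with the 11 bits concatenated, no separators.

s1 (pos 1,3,5,7,9,11,13,15): 0⊕1⊕1⊕1⊕0⊕1⊕0⊕1 = 1
s2 (pos 2,3,6,7,10,11,14,15): 0⊕1⊕1⊕1⊕0⊕1⊕1⊕1 = 0
s4 (pos 4,5,6,7,12,13,14,15): 0⊕1⊕1⊕1⊕0⊕0⊕1⊕1 = 1
s8 (pos 8,9,10,11,12,13,14,15): 0⊕0⊕0⊕1⊕0⊕0⊕1⊕1 = 1
Syndrome s8…s1 = 1101 → error at position 13.
Flip position 13: 001011100010011 → 001011100010111
Read data bits from positions 3,5,6,7,9,10,11,12,13,14,15: 11110010111

11110010111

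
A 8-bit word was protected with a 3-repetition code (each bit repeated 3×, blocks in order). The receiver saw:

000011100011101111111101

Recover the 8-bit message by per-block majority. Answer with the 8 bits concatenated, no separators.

Block 1 (000): 0 ones → 0
Block 2 (011): 2 ones → 1
Block 3 (100): 1 one → 0
Block 4 (011): 2 ones → 1
Block 5 (101): 2 ones → 1
Block 6 (111): 3 ones → 1
Block 7 (111): 3 ones → 1
Block 8 (101): 2 ones → 1

01011111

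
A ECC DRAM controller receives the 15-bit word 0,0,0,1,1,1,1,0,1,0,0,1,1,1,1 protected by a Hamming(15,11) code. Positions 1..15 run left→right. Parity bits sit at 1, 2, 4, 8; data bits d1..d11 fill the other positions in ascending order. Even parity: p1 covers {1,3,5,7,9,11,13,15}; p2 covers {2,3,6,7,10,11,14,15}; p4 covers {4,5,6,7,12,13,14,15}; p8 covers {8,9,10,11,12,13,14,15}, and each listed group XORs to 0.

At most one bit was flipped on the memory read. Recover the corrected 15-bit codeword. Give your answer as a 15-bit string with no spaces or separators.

s1 (pos 1,3,5,7,9,11,13,15): 0⊕0⊕1⊕1⊕1⊕0⊕1⊕1 = 1
s2 (pos 2,3,6,7,10,11,14,15): 0⊕0⊕1⊕1⊕0⊕0⊕1⊕1 = 0
s4 (pos 4,5,6,7,12,13,14,15): 1⊕1⊕1⊕1⊕1⊕1⊕1⊕1 = 0
s8 (pos 8,9,10,11,12,13,14,15): 0⊕1⊕0⊕0⊕1⊕1⊕1⊕1 = 1
Syndrome s8…s1 = 1001 → error at position 9.
Flip position 9: 000111101001111 → 000111100001111

000111100001111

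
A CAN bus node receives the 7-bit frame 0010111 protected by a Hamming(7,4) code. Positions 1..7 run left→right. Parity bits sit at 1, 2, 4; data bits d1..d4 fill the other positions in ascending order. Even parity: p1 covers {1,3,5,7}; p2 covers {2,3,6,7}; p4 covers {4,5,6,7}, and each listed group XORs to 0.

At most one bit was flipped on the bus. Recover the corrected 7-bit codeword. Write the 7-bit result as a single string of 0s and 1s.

0010110

s1 (pos 1,3,5,7): 0⊕1⊕1⊕1 = 1
s2 (pos 2,3,6,7): 0⊕1⊕1⊕1 = 1
s4 (pos 4,5,6,7): 0⊕1⊕1⊕1 = 1
Syndrome s4…s1 = 111 → error at position 7.
Flip position 7: 0010111 → 0010110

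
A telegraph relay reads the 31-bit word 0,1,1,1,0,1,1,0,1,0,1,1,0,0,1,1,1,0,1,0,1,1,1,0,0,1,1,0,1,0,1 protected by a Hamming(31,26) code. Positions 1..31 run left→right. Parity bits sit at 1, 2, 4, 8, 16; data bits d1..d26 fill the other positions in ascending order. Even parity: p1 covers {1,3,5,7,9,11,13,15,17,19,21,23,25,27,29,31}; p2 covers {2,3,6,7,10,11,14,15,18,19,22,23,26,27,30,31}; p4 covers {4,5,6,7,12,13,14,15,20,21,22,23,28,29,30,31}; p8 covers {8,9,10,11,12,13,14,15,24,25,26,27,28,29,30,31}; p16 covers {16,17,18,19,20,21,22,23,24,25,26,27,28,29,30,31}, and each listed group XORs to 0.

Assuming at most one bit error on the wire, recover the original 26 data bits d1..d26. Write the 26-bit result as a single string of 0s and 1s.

s1 (pos 1,3,5,7,9,11,13,15,17,19,21,23,25,27,29,31): 0⊕1⊕0⊕1⊕1⊕1⊕0⊕1⊕1⊕1⊕1⊕1⊕0⊕1⊕1⊕1 = 0
s2 (pos 2,3,6,7,10,11,14,15,18,19,22,23,26,27,30,31): 1⊕1⊕1⊕1⊕0⊕1⊕0⊕1⊕0⊕1⊕1⊕1⊕1⊕1⊕0⊕1 = 0
s4 (pos 4,5,6,7,12,13,14,15,20,21,22,23,28,29,30,31): 1⊕0⊕1⊕1⊕1⊕0⊕0⊕1⊕0⊕1⊕1⊕1⊕0⊕1⊕0⊕1 = 0
s8 (pos 8,9,10,11,12,13,14,15,24,25,26,27,28,29,30,31): 0⊕1⊕0⊕1⊕1⊕0⊕0⊕1⊕0⊕0⊕1⊕1⊕0⊕1⊕0⊕1 = 0
s16 (pos 16,17,18,19,20,21,22,23,24,25,26,27,28,29,30,31): 1⊕1⊕0⊕1⊕0⊕1⊕1⊕1⊕0⊕0⊕1⊕1⊕0⊕1⊕0⊕1 = 0
Syndrome s16…s1 = 00000 → no error.
Read data bits from positions 3,5,6,7,9,10,11,12,13,14,15,17,18,19,20,21,22,23,24,25,26,27,28,29,30,31: 10111011001101011100110101

10111011001101011100110101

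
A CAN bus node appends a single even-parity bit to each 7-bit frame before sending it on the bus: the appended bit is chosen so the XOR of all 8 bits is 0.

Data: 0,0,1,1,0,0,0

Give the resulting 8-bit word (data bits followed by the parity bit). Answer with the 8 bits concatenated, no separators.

XOR of the 7 data bits: 0⊕0⊕1⊕1⊕0⊕0⊕0 = 0
Parity bit = 0 (so all 8 bits XOR to 0).

00110000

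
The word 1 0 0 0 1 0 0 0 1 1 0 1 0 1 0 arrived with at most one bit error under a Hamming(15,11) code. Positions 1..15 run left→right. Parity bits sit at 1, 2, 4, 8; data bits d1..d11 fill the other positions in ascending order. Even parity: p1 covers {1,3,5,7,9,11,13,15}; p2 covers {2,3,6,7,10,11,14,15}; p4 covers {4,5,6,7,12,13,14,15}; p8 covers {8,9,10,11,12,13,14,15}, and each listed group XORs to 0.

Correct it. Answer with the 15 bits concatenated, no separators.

s1 (pos 1,3,5,7,9,11,13,15): 1⊕0⊕1⊕0⊕1⊕0⊕0⊕0 = 1
s2 (pos 2,3,6,7,10,11,14,15): 0⊕0⊕0⊕0⊕1⊕0⊕1⊕0 = 0
s4 (pos 4,5,6,7,12,13,14,15): 0⊕1⊕0⊕0⊕1⊕0⊕1⊕0 = 1
s8 (pos 8,9,10,11,12,13,14,15): 0⊕1⊕1⊕0⊕1⊕0⊕1⊕0 = 0
Syndrome s8…s1 = 0101 → error at position 5.
Flip position 5: 100010001101010 → 100000001101010

100000001101010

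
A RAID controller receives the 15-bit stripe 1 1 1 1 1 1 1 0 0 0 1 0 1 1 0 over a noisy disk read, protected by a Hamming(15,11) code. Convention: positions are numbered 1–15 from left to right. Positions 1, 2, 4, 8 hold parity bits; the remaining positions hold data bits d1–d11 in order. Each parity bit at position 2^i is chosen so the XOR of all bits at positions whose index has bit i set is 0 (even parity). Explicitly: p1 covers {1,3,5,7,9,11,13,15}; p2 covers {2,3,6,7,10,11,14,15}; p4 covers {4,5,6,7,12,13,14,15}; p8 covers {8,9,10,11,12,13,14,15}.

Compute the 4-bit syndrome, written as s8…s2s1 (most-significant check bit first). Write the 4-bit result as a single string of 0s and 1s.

1000

s1 (pos 1,3,5,7,9,11,13,15): 1⊕1⊕1⊕1⊕0⊕1⊕1⊕0 = 0
s2 (pos 2,3,6,7,10,11,14,15): 1⊕1⊕1⊕1⊕0⊕1⊕1⊕0 = 0
s4 (pos 4,5,6,7,12,13,14,15): 1⊕1⊕1⊕1⊕0⊕1⊕1⊕0 = 0
s8 (pos 8,9,10,11,12,13,14,15): 0⊕0⊕0⊕1⊕0⊕1⊕1⊕0 = 1
Syndrome s8…s1 = 1000 → error at position 8.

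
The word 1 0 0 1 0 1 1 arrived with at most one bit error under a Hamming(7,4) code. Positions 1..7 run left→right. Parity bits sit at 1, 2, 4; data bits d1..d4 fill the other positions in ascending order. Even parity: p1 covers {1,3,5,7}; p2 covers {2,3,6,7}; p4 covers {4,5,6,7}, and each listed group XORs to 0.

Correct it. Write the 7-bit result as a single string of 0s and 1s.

1000011

s1 (pos 1,3,5,7): 1⊕0⊕0⊕1 = 0
s2 (pos 2,3,6,7): 0⊕0⊕1⊕1 = 0
s4 (pos 4,5,6,7): 1⊕0⊕1⊕1 = 1
Syndrome s4…s1 = 100 → error at position 4.
Flip position 4: 1001011 → 1000011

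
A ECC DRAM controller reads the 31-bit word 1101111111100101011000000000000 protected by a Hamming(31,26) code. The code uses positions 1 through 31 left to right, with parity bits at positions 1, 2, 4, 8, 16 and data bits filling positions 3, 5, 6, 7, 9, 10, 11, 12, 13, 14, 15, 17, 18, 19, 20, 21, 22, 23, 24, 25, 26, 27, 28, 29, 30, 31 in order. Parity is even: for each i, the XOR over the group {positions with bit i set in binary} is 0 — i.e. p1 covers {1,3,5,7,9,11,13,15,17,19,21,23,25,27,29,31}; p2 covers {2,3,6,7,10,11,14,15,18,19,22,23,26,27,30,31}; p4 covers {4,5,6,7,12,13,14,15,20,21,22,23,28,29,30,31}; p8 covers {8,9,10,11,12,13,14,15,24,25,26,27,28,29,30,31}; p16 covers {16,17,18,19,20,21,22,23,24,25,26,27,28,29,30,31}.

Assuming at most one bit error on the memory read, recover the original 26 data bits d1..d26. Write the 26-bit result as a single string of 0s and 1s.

s1 (pos 1,3,5,7,9,11,13,15,17,19,21,23,25,27,29,31): 1⊕0⊕1⊕1⊕1⊕1⊕0⊕0⊕0⊕1⊕0⊕0⊕0⊕0⊕0⊕0 = 0
s2 (pos 2,3,6,7,10,11,14,15,18,19,22,23,26,27,30,31): 1⊕0⊕1⊕1⊕1⊕1⊕1⊕0⊕1⊕1⊕0⊕0⊕0⊕0⊕0⊕0 = 0
s4 (pos 4,5,6,7,12,13,14,15,20,21,22,23,28,29,30,31): 1⊕1⊕1⊕1⊕0⊕0⊕1⊕0⊕0⊕0⊕0⊕0⊕0⊕0⊕0⊕0 = 1
s8 (pos 8,9,10,11,12,13,14,15,24,25,26,27,28,29,30,31): 1⊕1⊕1⊕1⊕0⊕0⊕1⊕0⊕0⊕0⊕0⊕0⊕0⊕0⊕0⊕0 = 1
s16 (pos 16,17,18,19,20,21,22,23,24,25,26,27,28,29,30,31): 1⊕0⊕1⊕1⊕0⊕0⊕0⊕0⊕0⊕0⊕0⊕0⊕0⊕0⊕0⊕0 = 1
Syndrome s16…s1 = 11100 → error at position 28.
Flip position 28: 1101111111100101011000000000000 → 1101111111100101011000000001000
Read data bits from positions 3,5,6,7,9,10,11,12,13,14,15,17,18,19,20,21,22,23,24,25,26,27,28,29,30,31: 01111110010011000000001000

01111110010011000000001000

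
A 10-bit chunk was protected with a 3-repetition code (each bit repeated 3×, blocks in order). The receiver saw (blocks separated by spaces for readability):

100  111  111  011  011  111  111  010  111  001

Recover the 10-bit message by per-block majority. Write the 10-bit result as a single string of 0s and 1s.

Block 1 (100): 1 one → 0
Block 2 (111): 3 ones → 1
Block 3 (111): 3 ones → 1
Block 4 (011): 2 ones → 1
Block 5 (011): 2 ones → 1
Block 6 (111): 3 ones → 1
Block 7 (111): 3 ones → 1
Block 8 (010): 1 one → 0
Block 9 (111): 3 ones → 1
Block 10 (001): 1 one → 0

0111111010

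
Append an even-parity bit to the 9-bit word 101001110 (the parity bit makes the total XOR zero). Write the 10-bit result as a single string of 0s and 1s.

1010011101

XOR of the 9 data bits: 1⊕0⊕1⊕0⊕0⊕1⊕1⊕1⊕0 = 1
Parity bit = 1 (so all 10 bits XOR to 0).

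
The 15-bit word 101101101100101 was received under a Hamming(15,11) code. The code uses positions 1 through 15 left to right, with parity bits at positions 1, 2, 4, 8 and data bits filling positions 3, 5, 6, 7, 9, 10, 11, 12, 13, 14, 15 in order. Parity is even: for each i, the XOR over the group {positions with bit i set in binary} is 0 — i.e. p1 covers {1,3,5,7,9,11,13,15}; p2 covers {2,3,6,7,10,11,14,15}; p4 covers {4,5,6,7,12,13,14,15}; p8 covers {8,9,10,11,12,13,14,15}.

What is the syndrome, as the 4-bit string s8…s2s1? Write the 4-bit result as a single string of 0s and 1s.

s1 (pos 1,3,5,7,9,11,13,15): 1⊕1⊕0⊕1⊕1⊕0⊕1⊕1 = 0
s2 (pos 2,3,6,7,10,11,14,15): 0⊕1⊕1⊕1⊕1⊕0⊕0⊕1 = 1
s4 (pos 4,5,6,7,12,13,14,15): 1⊕0⊕1⊕1⊕0⊕1⊕0⊕1 = 1
s8 (pos 8,9,10,11,12,13,14,15): 0⊕1⊕1⊕0⊕0⊕1⊕0⊕1 = 0
Syndrome s8…s1 = 0110 → error at position 6.

0110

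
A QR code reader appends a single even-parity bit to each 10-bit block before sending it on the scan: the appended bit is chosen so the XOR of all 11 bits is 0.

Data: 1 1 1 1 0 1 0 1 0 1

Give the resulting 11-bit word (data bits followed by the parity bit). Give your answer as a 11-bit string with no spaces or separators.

11110101011

XOR of the 10 data bits: 1⊕1⊕1⊕1⊕0⊕1⊕0⊕1⊕0⊕1 = 1
Parity bit = 1 (so all 11 bits XOR to 0).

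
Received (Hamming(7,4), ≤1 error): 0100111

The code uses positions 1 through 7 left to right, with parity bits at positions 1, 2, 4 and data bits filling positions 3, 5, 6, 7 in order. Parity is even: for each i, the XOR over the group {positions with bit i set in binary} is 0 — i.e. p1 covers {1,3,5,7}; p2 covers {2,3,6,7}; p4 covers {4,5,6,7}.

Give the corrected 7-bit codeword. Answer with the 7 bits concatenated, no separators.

0100101

s1 (pos 1,3,5,7): 0⊕0⊕1⊕1 = 0
s2 (pos 2,3,6,7): 1⊕0⊕1⊕1 = 1
s4 (pos 4,5,6,7): 0⊕1⊕1⊕1 = 1
Syndrome s4…s1 = 110 → error at position 6.
Flip position 6: 0100111 → 0100101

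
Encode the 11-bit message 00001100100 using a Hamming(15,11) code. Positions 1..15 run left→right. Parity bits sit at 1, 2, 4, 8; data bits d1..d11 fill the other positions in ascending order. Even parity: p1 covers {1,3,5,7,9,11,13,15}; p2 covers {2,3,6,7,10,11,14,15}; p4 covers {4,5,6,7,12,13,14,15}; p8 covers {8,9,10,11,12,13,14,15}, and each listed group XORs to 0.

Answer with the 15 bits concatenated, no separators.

010100011100100

Place data at non-parity positions: p1 p2 0 p4 0 0 0 p8 1 1 0 0 1 0 0
p1 (pos 1,3,5,7,9,11,13,15): XOR of data positions = 0⊕0⊕0⊕1⊕0⊕1⊕0 = 0
p2 (pos 2,3,6,7,10,11,14,15): XOR of data positions = 0⊕0⊕0⊕1⊕0⊕0⊕0 = 1
p4 (pos 4,5,6,7,12,13,14,15): XOR of data positions = 0⊕0⊕0⊕0⊕1⊕0⊕0 = 1
p8 (pos 8,9,10,11,12,13,14,15): XOR of data positions = 1⊕1⊕0⊕0⊕1⊕0⊕0 = 1
Codeword: 010100011100100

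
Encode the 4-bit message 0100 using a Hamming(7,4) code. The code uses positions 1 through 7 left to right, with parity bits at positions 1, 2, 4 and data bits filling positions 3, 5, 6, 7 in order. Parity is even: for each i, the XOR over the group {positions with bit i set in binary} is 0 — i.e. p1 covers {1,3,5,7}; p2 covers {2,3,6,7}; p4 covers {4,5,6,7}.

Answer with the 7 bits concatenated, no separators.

1001100

Place data at non-parity positions: p1 p2 0 p4 1 0 0
p1 (pos 1,3,5,7): XOR of data positions = 0⊕1⊕0 = 1
p2 (pos 2,3,6,7): XOR of data positions = 0⊕0⊕0 = 0
p4 (pos 4,5,6,7): XOR of data positions = 1⊕0⊕0 = 1
Codeword: 1001100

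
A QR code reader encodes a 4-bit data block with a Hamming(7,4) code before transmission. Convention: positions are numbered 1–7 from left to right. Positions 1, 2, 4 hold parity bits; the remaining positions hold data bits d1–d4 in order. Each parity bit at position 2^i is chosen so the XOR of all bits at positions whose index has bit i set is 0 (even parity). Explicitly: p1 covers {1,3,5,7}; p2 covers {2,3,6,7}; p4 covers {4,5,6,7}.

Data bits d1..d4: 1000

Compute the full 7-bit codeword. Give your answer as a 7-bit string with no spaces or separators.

1110000

Place data at non-parity positions: p1 p2 1 p4 0 0 0
p1 (pos 1,3,5,7): XOR of data positions = 1⊕0⊕0 = 1
p2 (pos 2,3,6,7): XOR of data positions = 1⊕0⊕0 = 1
p4 (pos 4,5,6,7): XOR of data positions = 0⊕0⊕0 = 0
Codeword: 1110000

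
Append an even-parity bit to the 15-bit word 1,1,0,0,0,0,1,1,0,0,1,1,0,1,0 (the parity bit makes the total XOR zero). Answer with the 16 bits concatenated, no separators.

XOR of the 15 data bits: 1⊕1⊕0⊕0⊕0⊕0⊕1⊕1⊕0⊕0⊕1⊕1⊕0⊕1⊕0 = 1
Parity bit = 1 (so all 16 bits XOR to 0).

1100001100110101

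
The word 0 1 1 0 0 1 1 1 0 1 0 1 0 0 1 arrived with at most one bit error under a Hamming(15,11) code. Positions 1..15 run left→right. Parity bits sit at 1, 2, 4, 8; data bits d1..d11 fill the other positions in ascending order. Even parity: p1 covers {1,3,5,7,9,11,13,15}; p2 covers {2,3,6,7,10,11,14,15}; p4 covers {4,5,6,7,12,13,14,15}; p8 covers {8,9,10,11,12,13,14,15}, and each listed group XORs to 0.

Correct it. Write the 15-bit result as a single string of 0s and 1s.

s1 (pos 1,3,5,7,9,11,13,15): 0⊕1⊕0⊕1⊕0⊕0⊕0⊕1 = 1
s2 (pos 2,3,6,7,10,11,14,15): 1⊕1⊕1⊕1⊕1⊕0⊕0⊕1 = 0
s4 (pos 4,5,6,7,12,13,14,15): 0⊕0⊕1⊕1⊕1⊕0⊕0⊕1 = 0
s8 (pos 8,9,10,11,12,13,14,15): 1⊕0⊕1⊕0⊕1⊕0⊕0⊕1 = 0
Syndrome s8…s1 = 0001 → error at position 1.
Flip position 1: 011001110101001 → 111001110101001

111001110101001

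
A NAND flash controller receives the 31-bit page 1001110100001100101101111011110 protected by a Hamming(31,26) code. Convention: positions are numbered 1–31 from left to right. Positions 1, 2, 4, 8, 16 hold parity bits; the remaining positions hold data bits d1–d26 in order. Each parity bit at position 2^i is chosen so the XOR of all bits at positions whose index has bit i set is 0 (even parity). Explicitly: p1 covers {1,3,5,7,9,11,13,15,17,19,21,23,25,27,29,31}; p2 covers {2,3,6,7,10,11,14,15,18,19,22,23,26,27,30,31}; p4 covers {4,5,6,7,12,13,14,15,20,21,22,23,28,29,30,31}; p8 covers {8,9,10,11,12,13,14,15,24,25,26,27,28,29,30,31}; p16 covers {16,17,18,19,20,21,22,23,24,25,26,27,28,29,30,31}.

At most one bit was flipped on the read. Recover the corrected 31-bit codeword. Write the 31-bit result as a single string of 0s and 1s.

1001110100001100101101111011111

s1 (pos 1,3,5,7,9,11,13,15,17,19,21,23,25,27,29,31): 1⊕0⊕1⊕0⊕0⊕0⊕1⊕0⊕1⊕1⊕0⊕1⊕1⊕1⊕1⊕0 = 1
s2 (pos 2,3,6,7,10,11,14,15,18,19,22,23,26,27,30,31): 0⊕0⊕1⊕0⊕0⊕0⊕1⊕0⊕0⊕1⊕1⊕1⊕0⊕1⊕1⊕0 = 1
s4 (pos 4,5,6,7,12,13,14,15,20,21,22,23,28,29,30,31): 1⊕1⊕1⊕0⊕0⊕1⊕1⊕0⊕1⊕0⊕1⊕1⊕1⊕1⊕1⊕0 = 1
s8 (pos 8,9,10,11,12,13,14,15,24,25,26,27,28,29,30,31): 1⊕0⊕0⊕0⊕0⊕1⊕1⊕0⊕1⊕1⊕0⊕1⊕1⊕1⊕1⊕0 = 1
s16 (pos 16,17,18,19,20,21,22,23,24,25,26,27,28,29,30,31): 0⊕1⊕0⊕1⊕1⊕0⊕1⊕1⊕1⊕1⊕0⊕1⊕1⊕1⊕1⊕0 = 1
Syndrome s16…s1 = 11111 → error at position 31.
Flip position 31: 1001110100001100101101111011110 → 1001110100001100101101111011111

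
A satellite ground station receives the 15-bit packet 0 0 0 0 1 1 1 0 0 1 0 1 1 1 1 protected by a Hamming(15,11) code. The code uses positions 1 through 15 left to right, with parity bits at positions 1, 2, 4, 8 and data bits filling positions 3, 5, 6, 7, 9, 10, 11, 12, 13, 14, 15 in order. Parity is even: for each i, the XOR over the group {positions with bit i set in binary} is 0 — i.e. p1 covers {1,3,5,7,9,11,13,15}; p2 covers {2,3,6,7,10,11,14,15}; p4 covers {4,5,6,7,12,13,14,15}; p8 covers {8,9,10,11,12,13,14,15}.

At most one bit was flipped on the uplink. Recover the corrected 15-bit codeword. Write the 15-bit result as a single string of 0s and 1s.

000011100101101

s1 (pos 1,3,5,7,9,11,13,15): 0⊕0⊕1⊕1⊕0⊕0⊕1⊕1 = 0
s2 (pos 2,3,6,7,10,11,14,15): 0⊕0⊕1⊕1⊕1⊕0⊕1⊕1 = 1
s4 (pos 4,5,6,7,12,13,14,15): 0⊕1⊕1⊕1⊕1⊕1⊕1⊕1 = 1
s8 (pos 8,9,10,11,12,13,14,15): 0⊕0⊕1⊕0⊕1⊕1⊕1⊕1 = 1
Syndrome s8…s1 = 1110 → error at position 14.
Flip position 14: 000011100101111 → 000011100101101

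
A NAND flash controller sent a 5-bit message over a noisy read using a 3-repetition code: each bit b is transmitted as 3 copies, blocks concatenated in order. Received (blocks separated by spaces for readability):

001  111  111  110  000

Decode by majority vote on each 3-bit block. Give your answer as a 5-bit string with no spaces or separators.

01110

Block 1 (001): 1 one → 0
Block 2 (111): 3 ones → 1
Block 3 (111): 3 ones → 1
Block 4 (110): 2 ones → 1
Block 5 (000): 0 ones → 0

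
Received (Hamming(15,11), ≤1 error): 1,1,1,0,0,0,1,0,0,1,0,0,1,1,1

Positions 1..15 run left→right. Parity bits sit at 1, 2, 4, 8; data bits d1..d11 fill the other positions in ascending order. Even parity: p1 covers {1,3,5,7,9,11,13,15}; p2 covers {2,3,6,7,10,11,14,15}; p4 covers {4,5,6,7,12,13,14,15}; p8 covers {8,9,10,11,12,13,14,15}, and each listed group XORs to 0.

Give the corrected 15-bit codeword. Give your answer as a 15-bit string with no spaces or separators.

011000100100111

s1 (pos 1,3,5,7,9,11,13,15): 1⊕1⊕0⊕1⊕0⊕0⊕1⊕1 = 1
s2 (pos 2,3,6,7,10,11,14,15): 1⊕1⊕0⊕1⊕1⊕0⊕1⊕1 = 0
s4 (pos 4,5,6,7,12,13,14,15): 0⊕0⊕0⊕1⊕0⊕1⊕1⊕1 = 0
s8 (pos 8,9,10,11,12,13,14,15): 0⊕0⊕1⊕0⊕0⊕1⊕1⊕1 = 0
Syndrome s8…s1 = 0001 → error at position 1.
Flip position 1: 111000100100111 → 011000100100111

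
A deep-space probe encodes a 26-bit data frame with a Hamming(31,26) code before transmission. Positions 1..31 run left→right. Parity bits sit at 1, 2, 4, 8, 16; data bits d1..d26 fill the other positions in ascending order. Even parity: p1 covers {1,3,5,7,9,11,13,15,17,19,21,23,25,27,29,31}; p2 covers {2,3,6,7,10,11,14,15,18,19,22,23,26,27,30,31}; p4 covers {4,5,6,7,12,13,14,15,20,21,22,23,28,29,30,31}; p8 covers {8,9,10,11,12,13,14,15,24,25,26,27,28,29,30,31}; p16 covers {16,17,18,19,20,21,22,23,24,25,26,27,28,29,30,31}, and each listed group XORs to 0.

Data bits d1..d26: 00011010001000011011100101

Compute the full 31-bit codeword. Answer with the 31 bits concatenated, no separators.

Place data at non-parity positions: p1 p2 0 p4 0 0 1 p8 1 0 1 0 0 0 1 p16 0 0 0 0 1 1 0 1 1 1 0 0 1 0 1
p1 (pos 1,3,5,7,9,11,13,15,17,19,21,23,25,27,29,31): XOR of data positions = 0⊕0⊕1⊕1⊕1⊕0⊕1⊕0⊕0⊕1⊕0⊕1⊕0⊕1⊕1 = 0
p2 (pos 2,3,6,7,10,11,14,15,18,19,22,23,26,27,30,31): XOR of data positions = 0⊕0⊕1⊕0⊕1⊕0⊕1⊕0⊕0⊕1⊕0⊕1⊕0⊕0⊕1 = 0
p4 (pos 4,5,6,7,12,13,14,15,20,21,22,23,28,29,30,31): XOR of data positions = 0⊕0⊕1⊕0⊕0⊕0⊕1⊕0⊕1⊕1⊕0⊕0⊕1⊕0⊕1 = 0
p8 (pos 8,9,10,11,12,13,14,15,24,25,26,27,28,29,30,31): XOR of data positions = 1⊕0⊕1⊕0⊕0⊕0⊕1⊕1⊕1⊕1⊕0⊕0⊕1⊕0⊕1 = 0
p16 (pos 16,17,18,19,20,21,22,23,24,25,26,27,28,29,30,31): XOR of data positions = 0⊕0⊕0⊕0⊕1⊕1⊕0⊕1⊕1⊕1⊕0⊕0⊕1⊕0⊕1 = 1
Codeword: 0000001010100011000011011100101

0000001010100011000011011100101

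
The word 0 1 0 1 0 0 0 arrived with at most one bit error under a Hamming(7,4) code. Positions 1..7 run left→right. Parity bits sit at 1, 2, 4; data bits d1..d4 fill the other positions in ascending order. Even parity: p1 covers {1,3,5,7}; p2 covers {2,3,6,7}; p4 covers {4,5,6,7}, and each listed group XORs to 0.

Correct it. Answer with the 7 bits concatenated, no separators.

s1 (pos 1,3,5,7): 0⊕0⊕0⊕0 = 0
s2 (pos 2,3,6,7): 1⊕0⊕0⊕0 = 1
s4 (pos 4,5,6,7): 1⊕0⊕0⊕0 = 1
Syndrome s4…s1 = 110 → error at position 6.
Flip position 6: 0101000 → 0101010

0101010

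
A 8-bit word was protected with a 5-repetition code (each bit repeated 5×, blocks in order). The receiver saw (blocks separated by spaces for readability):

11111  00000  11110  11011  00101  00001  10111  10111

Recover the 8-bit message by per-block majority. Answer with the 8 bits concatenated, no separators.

Block 1 (11111): 5 ones → 1
Block 2 (00000): 0 ones → 0
Block 3 (11110): 4 ones → 1
Block 4 (11011): 4 ones → 1
Block 5 (00101): 2 ones → 0
Block 6 (00001): 1 one → 0
Block 7 (10111): 4 ones → 1
Block 8 (10111): 4 ones → 1

10110011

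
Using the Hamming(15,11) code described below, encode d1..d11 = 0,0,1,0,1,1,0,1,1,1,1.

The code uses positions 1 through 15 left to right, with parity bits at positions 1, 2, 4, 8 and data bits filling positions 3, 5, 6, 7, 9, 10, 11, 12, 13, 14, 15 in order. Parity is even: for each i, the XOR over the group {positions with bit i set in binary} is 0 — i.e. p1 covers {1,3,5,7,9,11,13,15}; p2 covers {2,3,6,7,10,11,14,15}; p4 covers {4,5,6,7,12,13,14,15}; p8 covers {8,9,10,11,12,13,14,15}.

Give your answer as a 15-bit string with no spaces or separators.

100101001101111

Place data at non-parity positions: p1 p2 0 p4 0 1 0 p8 1 1 0 1 1 1 1
p1 (pos 1,3,5,7,9,11,13,15): XOR of data positions = 0⊕0⊕0⊕1⊕0⊕1⊕1 = 1
p2 (pos 2,3,6,7,10,11,14,15): XOR of data positions = 0⊕1⊕0⊕1⊕0⊕1⊕1 = 0
p4 (pos 4,5,6,7,12,13,14,15): XOR of data positions = 0⊕1⊕0⊕1⊕1⊕1⊕1 = 1
p8 (pos 8,9,10,11,12,13,14,15): XOR of data positions = 1⊕1⊕0⊕1⊕1⊕1⊕1 = 0
Codeword: 100101001101111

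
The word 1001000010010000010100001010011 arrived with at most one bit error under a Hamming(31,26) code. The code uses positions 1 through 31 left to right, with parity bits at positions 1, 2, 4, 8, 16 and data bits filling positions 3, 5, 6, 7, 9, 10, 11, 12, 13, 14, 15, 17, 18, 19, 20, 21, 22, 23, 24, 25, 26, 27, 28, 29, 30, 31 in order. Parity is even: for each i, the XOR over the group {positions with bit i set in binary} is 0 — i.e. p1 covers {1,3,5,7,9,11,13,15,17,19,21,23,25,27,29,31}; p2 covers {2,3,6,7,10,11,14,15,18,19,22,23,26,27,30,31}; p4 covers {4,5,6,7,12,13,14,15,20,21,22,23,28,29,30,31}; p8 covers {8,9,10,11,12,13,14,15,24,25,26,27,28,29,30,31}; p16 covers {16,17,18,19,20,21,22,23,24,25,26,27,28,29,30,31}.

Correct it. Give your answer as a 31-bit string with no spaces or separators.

s1 (pos 1,3,5,7,9,11,13,15,17,19,21,23,25,27,29,31): 1⊕0⊕0⊕0⊕1⊕0⊕0⊕0⊕0⊕0⊕0⊕0⊕1⊕1⊕0⊕1 = 1
s2 (pos 2,3,6,7,10,11,14,15,18,19,22,23,26,27,30,31): 0⊕0⊕0⊕0⊕0⊕0⊕0⊕0⊕1⊕0⊕0⊕0⊕0⊕1⊕1⊕1 = 0
s4 (pos 4,5,6,7,12,13,14,15,20,21,22,23,28,29,30,31): 1⊕0⊕0⊕0⊕1⊕0⊕0⊕0⊕1⊕0⊕0⊕0⊕0⊕0⊕1⊕1 = 1
s8 (pos 8,9,10,11,12,13,14,15,24,25,26,27,28,29,30,31): 0⊕1⊕0⊕0⊕1⊕0⊕0⊕0⊕0⊕1⊕0⊕1⊕0⊕0⊕1⊕1 = 0
s16 (pos 16,17,18,19,20,21,22,23,24,25,26,27,28,29,30,31): 0⊕0⊕1⊕0⊕1⊕0⊕0⊕0⊕0⊕1⊕0⊕1⊕0⊕0⊕1⊕1 = 0
Syndrome s16…s1 = 00101 → error at position 5.
Flip position 5: 1001000010010000010100001010011 → 1001100010010000010100001010011

1001100010010000010100001010011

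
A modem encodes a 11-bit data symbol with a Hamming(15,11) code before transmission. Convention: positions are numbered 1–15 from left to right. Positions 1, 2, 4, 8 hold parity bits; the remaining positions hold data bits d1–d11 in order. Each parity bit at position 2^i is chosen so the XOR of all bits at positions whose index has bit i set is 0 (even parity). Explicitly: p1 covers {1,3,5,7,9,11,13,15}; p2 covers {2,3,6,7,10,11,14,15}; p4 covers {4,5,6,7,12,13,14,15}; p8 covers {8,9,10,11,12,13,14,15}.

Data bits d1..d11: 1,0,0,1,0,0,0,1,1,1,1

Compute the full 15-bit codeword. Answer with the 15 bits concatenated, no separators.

001100100001111

Place data at non-parity positions: p1 p2 1 p4 0 0 1 p8 0 0 0 1 1 1 1
p1 (pos 1,3,5,7,9,11,13,15): XOR of data positions = 1⊕0⊕1⊕0⊕0⊕1⊕1 = 0
p2 (pos 2,3,6,7,10,11,14,15): XOR of data positions = 1⊕0⊕1⊕0⊕0⊕1⊕1 = 0
p4 (pos 4,5,6,7,12,13,14,15): XOR of data positions = 0⊕0⊕1⊕1⊕1⊕1⊕1 = 1
p8 (pos 8,9,10,11,12,13,14,15): XOR of data positions = 0⊕0⊕0⊕1⊕1⊕1⊕1 = 0
Codeword: 001100100001111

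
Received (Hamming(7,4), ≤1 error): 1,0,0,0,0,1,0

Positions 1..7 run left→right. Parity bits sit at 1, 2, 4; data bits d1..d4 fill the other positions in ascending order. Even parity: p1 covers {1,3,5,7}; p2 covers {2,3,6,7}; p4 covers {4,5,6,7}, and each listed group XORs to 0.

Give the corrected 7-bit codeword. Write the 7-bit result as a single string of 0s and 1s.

1000011

s1 (pos 1,3,5,7): 1⊕0⊕0⊕0 = 1
s2 (pos 2,3,6,7): 0⊕0⊕1⊕0 = 1
s4 (pos 4,5,6,7): 0⊕0⊕1⊕0 = 1
Syndrome s4…s1 = 111 → error at position 7.
Flip position 7: 1000010 → 1000011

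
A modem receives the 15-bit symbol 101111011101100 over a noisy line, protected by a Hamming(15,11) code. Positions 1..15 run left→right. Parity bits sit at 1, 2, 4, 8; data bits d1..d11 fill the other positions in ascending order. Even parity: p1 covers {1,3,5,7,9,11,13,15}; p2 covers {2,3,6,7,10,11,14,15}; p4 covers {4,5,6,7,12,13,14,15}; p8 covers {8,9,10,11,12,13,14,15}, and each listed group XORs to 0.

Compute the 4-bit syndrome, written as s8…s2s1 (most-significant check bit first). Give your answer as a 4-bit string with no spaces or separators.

s1 (pos 1,3,5,7,9,11,13,15): 1⊕1⊕1⊕0⊕1⊕0⊕1⊕0 = 1
s2 (pos 2,3,6,7,10,11,14,15): 0⊕1⊕1⊕0⊕1⊕0⊕0⊕0 = 1
s4 (pos 4,5,6,7,12,13,14,15): 1⊕1⊕1⊕0⊕1⊕1⊕0⊕0 = 1
s8 (pos 8,9,10,11,12,13,14,15): 1⊕1⊕1⊕0⊕1⊕1⊕0⊕0 = 1
Syndrome s8…s1 = 1111 → error at position 15.

1111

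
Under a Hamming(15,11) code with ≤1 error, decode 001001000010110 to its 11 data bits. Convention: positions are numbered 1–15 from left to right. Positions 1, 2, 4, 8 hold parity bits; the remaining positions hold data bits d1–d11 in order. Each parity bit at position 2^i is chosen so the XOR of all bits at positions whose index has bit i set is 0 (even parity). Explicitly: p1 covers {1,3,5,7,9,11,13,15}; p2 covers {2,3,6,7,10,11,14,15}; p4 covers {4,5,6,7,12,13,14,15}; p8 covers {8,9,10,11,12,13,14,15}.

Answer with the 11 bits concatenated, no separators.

10100010010

s1 (pos 1,3,5,7,9,11,13,15): 0⊕1⊕0⊕0⊕0⊕1⊕1⊕0 = 1
s2 (pos 2,3,6,7,10,11,14,15): 0⊕1⊕1⊕0⊕0⊕1⊕1⊕0 = 0
s4 (pos 4,5,6,7,12,13,14,15): 0⊕0⊕1⊕0⊕0⊕1⊕1⊕0 = 1
s8 (pos 8,9,10,11,12,13,14,15): 0⊕0⊕0⊕1⊕0⊕1⊕1⊕0 = 1
Syndrome s8…s1 = 1101 → error at position 13.
Flip position 13: 001001000010110 → 001001000010010
Read data bits from positions 3,5,6,7,9,10,11,12,13,14,15: 10100010010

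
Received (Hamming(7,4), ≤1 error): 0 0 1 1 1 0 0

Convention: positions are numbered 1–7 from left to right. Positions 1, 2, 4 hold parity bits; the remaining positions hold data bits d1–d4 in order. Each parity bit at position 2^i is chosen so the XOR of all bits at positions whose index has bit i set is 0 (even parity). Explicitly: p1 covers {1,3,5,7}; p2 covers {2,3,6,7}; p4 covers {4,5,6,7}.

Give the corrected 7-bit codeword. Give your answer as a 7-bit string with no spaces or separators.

s1 (pos 1,3,5,7): 0⊕1⊕1⊕0 = 0
s2 (pos 2,3,6,7): 0⊕1⊕0⊕0 = 1
s4 (pos 4,5,6,7): 1⊕1⊕0⊕0 = 0
Syndrome s4…s1 = 010 → error at position 2.
Flip position 2: 0011100 → 0111100

0111100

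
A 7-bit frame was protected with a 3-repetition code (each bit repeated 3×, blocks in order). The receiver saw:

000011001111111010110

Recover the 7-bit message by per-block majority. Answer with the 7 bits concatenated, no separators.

Block 1 (000): 0 ones → 0
Block 2 (011): 2 ones → 1
Block 3 (001): 1 one → 0
Block 4 (111): 3 ones → 1
Block 5 (111): 3 ones → 1
Block 6 (010): 1 one → 0
Block 7 (110): 2 ones → 1

0101101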